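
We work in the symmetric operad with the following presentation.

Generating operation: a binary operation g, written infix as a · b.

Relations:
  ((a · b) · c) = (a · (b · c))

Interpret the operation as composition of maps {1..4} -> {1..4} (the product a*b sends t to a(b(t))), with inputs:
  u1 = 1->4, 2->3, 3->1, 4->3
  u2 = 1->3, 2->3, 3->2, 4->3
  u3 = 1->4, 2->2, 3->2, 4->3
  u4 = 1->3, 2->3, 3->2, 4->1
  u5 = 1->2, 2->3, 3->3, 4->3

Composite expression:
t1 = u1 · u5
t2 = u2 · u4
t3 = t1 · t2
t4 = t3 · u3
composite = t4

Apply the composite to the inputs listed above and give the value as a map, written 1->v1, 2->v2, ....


1->1, 2->1, 3->1, 4->1

(u1 · u5) = 1->3, 2->1, 3->1, 4->1
(u2 · u4) = 1->2, 2->2, 3->3, 4->3
((u1 · u5) · (u2 · u4)) = 1->1, 2->1, 3->1, 4->1
(((u1 · u5) · (u2 · u4)) · u3) = 1->1, 2->1, 3->1, 4->1


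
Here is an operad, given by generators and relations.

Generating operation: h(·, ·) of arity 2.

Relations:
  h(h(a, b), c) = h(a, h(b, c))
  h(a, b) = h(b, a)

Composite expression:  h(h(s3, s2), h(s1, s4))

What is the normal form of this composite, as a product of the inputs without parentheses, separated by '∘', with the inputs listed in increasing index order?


s1 ∘ s2 ∘ s3 ∘ s4

Key point: h commutes, so take the s-inputs in any fixed order.
h(s3, s2) unparenthesizes to s3 ∘ s2
h(s1, s4) unparenthesizes to s1 ∘ s4
h(h(s3, s2), h(s1, s4)) unparenthesizes to s3 ∘ s2 ∘ s1 ∘ s4
reordering the factors by index: s1 ∘ s2 ∘ s3 ∘ s4


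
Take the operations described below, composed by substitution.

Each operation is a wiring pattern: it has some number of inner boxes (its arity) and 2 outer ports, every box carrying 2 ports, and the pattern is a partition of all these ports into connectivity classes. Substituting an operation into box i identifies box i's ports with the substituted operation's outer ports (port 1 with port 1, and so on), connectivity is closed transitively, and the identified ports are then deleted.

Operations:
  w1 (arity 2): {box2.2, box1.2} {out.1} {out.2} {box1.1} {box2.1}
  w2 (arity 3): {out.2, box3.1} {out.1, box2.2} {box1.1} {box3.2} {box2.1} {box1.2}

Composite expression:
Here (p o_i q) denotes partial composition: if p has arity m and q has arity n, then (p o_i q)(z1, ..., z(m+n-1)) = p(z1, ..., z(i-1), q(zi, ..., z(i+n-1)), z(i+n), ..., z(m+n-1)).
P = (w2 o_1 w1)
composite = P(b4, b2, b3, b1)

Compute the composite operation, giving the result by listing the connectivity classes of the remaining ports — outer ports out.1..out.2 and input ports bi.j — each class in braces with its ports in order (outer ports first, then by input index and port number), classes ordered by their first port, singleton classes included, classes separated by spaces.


Reachability decides: close wires over w2-identified ports.
w1 over (b4, b2) gives {out.1} {out.2} {b2.1} {b2.2, b4.2} {b4.1}, out.j being that stage's outer ports
w2 over (b4, b2, b3, b1) gives {out.1, b3.2} {out.2, b1.1} {b1.2} {b2.1} {b2.2, b4.2} {b3.1} {b4.1}, out.j being that stage's outer ports

{out.1, b3.2} {out.2, b1.1} {b1.2} {b2.1} {b2.2, b4.2} {b3.1} {b4.1}


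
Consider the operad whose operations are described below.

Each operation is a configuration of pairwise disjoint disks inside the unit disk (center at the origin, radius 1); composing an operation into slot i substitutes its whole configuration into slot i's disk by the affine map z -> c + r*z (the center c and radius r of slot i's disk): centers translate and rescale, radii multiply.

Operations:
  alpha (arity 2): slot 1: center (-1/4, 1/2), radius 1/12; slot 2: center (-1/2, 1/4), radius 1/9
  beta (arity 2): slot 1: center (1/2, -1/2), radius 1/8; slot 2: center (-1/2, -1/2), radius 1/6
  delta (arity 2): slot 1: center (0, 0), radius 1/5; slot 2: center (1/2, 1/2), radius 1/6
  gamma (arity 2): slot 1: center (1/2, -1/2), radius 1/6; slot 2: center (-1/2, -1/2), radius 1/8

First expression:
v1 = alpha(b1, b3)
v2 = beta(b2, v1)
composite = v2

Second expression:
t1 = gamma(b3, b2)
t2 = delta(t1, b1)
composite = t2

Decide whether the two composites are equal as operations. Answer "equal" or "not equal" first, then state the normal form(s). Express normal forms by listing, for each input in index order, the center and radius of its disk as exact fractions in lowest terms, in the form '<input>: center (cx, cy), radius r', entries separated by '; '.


The first expression reduces to b1: center (-13/24, -5/12), radius 1/72; b2: center (1/2, -1/2), radius 1/8; b3: center (-7/12, -11/24), radius 1/54
The second expression reduces to b1: center (1/2, 1/2), radius 1/6; b2: center (-1/10, -1/10), radius 1/40; b3: center (1/10, -1/10), radius 1/30
No match — not equal.

not equal — first b1: center (-13/24, -5/12), radius 1/72; b2: center (1/2, -1/2), radius 1/8; b3: center (-7/12, -11/24), radius 1/54, second b1: center (1/2, 1/2), radius 1/6; b2: center (-1/10, -1/10), radius 1/40; b3: center (1/10, -1/10), radius 1/30


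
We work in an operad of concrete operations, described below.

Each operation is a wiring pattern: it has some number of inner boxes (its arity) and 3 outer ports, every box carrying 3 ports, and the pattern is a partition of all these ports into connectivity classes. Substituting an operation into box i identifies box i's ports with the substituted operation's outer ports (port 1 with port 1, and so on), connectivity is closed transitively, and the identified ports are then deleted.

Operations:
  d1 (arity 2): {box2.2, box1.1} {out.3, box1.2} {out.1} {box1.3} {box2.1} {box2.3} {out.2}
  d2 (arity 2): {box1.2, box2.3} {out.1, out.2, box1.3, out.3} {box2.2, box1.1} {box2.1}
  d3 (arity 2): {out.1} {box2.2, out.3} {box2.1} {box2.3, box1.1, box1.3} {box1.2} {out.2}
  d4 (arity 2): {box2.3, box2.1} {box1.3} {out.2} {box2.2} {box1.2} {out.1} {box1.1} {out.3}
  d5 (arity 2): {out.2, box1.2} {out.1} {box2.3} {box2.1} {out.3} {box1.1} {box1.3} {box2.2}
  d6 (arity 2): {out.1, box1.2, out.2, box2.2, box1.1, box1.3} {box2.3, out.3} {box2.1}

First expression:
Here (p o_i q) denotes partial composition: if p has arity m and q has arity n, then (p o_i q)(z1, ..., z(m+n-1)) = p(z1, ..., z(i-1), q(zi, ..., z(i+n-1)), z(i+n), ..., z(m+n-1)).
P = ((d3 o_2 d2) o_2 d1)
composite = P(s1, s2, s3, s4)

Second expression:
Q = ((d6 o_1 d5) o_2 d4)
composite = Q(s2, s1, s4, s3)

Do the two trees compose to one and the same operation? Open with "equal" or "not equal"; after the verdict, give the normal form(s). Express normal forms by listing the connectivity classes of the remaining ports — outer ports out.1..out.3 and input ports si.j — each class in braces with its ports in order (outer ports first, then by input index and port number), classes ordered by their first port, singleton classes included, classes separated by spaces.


not equal; first: {out.1} {out.2} {out.3, s1.1, s1.3, s2.2} {s1.2} {s2.1, s3.2} {s2.3} {s3.1} {s3.3} {s4.1} {s4.2} {s4.3}; second: {out.1, out.2, s2.2, s3.2} {out.3, s3.3} {s1.1} {s1.2} {s1.3} {s2.1} {s2.3} {s3.1} {s4.1, s4.3} {s4.2}


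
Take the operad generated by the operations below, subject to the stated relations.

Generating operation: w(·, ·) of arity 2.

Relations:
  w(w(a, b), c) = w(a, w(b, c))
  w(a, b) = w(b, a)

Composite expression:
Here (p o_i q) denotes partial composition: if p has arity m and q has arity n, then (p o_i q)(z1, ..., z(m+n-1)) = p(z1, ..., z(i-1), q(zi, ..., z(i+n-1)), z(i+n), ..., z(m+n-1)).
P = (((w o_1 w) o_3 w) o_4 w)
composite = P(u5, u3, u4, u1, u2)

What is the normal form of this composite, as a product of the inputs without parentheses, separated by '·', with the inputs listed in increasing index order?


Both nesting and order wash out for w; what remains is which u's occur.
w(u5, u3) spells out as u5 · u3
w(u1, u2) spells out as u1 · u2
w(u4, w(u1, u2)) spells out as u4 · u1 · u2
w(w(u5, u3), w(u4, w(u1, u2))) spells out as u5 · u3 · u4 · u1 · u2
commutativity sorts the factors: u1 · u2 · u3 · u4 · u5

u1 · u2 · u3 · u4 · u5


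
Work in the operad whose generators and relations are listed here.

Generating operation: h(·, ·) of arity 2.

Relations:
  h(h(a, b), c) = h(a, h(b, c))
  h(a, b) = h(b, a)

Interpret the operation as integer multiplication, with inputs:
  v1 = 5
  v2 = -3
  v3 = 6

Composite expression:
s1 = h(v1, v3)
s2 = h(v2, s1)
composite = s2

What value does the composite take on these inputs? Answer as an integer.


h(v1, v3) = 30
h(v2, h(v1, v3)) = -90

-90


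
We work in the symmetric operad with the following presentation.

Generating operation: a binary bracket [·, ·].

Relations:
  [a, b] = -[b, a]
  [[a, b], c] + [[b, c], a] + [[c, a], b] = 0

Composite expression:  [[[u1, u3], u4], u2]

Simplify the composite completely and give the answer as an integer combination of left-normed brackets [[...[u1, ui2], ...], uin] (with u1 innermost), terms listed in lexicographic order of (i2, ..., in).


[[[u1, u3], u4], u2]

Left-normed coefficients sit on the u1-initial expansion words.
Composite bracket: [[[u1, u3], u4], u2]
Each bracket splits as ab - ba, giving 8 signed words (2^3 = 8).
Words beginning with u1 determine it all:
  the word u1u3u4u2 carries sign +1 and contributes +[[[u1, u3], u4], u2]


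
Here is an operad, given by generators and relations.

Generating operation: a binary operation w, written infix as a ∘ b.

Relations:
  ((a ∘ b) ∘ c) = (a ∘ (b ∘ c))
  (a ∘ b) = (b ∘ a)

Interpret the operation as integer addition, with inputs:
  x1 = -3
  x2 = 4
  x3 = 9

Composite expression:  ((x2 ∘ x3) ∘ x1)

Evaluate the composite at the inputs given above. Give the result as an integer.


10

(x2 ∘ x3) = 13
((x2 ∘ x3) ∘ x1) = 10


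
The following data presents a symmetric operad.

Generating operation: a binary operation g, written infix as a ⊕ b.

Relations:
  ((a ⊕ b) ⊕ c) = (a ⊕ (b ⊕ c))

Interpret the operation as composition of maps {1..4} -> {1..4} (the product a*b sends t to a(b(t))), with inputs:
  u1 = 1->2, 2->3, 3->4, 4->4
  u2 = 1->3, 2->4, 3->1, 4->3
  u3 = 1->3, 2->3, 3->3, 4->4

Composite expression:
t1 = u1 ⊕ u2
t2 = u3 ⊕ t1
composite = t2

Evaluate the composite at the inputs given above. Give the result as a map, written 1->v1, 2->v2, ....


1->4, 2->4, 3->3, 4->4

(u1 ⊕ u2) = 1->4, 2->4, 3->2, 4->4
(u3 ⊕ (u1 ⊕ u2)) = 1->4, 2->4, 3->3, 4->4


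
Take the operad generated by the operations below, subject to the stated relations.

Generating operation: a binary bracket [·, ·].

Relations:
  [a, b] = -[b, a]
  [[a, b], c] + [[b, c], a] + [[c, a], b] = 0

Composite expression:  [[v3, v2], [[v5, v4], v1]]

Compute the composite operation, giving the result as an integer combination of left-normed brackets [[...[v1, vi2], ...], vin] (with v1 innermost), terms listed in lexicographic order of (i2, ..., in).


[[[[v1, v4], v5], v2], v3] - [[[[v1, v4], v5], v3], v2] - [[[[v1, v5], v4], v2], v3] + [[[[v1, v5], v4], v3], v2]

Antisymmetry and Jacobi reduce to v1-anchored left-normed brackets.
Composite bracket: [[v3, v2], [[v5, v4], v1]]
Full expansion: 16 signed words from ab - ba (2^4 = 16).
Collect the words opening with v1:
  from v1v4v5v2v3, sign +1: term +[[[[v1, v4], v5], v2], v3]
  from v1v4v5v3v2, sign -1: term -[[[[v1, v4], v5], v3], v2]
  from v1v5v4v2v3, sign -1: term -[[[[v1, v5], v4], v2], v3]
  from v1v5v4v3v2, sign +1: term +[[[[v1, v5], v4], v3], v2]


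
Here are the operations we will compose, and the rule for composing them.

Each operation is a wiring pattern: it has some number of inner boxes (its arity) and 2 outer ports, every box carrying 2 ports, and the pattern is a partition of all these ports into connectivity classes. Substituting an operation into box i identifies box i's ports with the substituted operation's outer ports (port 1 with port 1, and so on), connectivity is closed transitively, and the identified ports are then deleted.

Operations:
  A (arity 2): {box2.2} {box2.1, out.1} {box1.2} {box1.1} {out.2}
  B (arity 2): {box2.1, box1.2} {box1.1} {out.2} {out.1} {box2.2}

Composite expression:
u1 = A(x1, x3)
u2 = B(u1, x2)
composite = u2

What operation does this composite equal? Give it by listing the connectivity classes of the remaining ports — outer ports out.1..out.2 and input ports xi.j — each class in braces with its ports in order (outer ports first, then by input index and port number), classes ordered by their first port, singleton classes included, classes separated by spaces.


{out.1} {out.2} {x1.1} {x1.2} {x2.1} {x2.2} {x3.1} {x3.2}

Treat the ports identified at B as solder joints: merge, then drop.
stage A: inputs (x1, x3), connectivity {out.1, x3.1} {out.2} {x1.1} {x1.2} {x3.2}, out.j its boundary
stage B: inputs (x1, x3, x2), connectivity {out.1} {out.2} {x1.1} {x1.2} {x2.1} {x2.2} {x3.1} {x3.2}, out.j its boundary


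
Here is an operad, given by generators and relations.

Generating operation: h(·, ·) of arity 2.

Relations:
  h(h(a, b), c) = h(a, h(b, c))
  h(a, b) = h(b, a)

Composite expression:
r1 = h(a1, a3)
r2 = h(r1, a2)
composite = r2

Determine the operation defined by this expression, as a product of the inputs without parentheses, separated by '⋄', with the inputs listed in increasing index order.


a1 ⋄ a2 ⋄ a3

Key point: h commutes, so take the a-inputs in any fixed order.
h(a1, a3) collapses to a1 ⋄ a3
h(h(a1, a3), a2) collapses to a1 ⋄ a3 ⋄ a2
commutativity sorts the factors: a1 ⋄ a2 ⋄ a3


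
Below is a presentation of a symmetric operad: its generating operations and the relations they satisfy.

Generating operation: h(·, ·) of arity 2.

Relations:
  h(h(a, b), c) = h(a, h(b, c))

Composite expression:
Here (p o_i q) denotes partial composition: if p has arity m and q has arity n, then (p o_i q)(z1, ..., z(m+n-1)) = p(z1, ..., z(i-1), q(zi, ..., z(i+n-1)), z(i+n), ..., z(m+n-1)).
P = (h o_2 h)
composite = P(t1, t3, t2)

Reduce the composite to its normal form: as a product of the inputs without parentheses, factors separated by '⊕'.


t1 ⊕ t3 ⊕ t2

The h-tree's shape is irrelevant; the t-reading-order decides.
h(t3, t2) reduces to t3 ⊕ t2
h(t1, h(t3, t2)) reduces to t1 ⊕ t3 ⊕ t2


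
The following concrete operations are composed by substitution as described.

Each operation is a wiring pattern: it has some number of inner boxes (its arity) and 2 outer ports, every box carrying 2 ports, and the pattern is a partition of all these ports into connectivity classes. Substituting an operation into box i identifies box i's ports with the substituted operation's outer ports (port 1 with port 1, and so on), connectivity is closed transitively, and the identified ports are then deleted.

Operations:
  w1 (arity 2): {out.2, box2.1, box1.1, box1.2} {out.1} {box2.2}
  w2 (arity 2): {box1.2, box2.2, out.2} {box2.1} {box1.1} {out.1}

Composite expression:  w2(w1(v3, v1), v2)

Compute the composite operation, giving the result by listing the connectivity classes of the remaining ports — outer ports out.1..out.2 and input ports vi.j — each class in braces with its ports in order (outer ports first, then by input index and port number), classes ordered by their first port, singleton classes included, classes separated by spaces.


{out.1} {out.2, v1.1, v2.2, v3.1, v3.2} {v1.2} {v2.1}

After gluing at w2, chains via deleted ports link the v-ports.
composing w1 on (v3, v1), with out.j its own outer ports: {out.1} {out.2, v1.1, v3.1, v3.2} {v1.2}
composing w2 on (v3, v1, v2), with out.j its own outer ports: {out.1} {out.2, v1.1, v2.2, v3.1, v3.2} {v1.2} {v2.1}


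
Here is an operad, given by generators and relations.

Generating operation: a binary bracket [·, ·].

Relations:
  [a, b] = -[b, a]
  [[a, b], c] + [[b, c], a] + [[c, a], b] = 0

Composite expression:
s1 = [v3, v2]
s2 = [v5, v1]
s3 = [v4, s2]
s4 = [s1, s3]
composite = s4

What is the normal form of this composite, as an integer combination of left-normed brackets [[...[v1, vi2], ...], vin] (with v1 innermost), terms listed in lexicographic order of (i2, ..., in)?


[[[[v1, v5], v4], v2], v3] - [[[[v1, v5], v4], v3], v2]

In the tensor algebra, words opening v1 carry the v1-anchored form.
Composite bracket: [[v3, v2], [v4, [v5, v1]]]
Expanding via [a, b] = ab - ba: 16 signed words (2^4 = 16).
The v1-initial words carry the normal form:
  the word v1v5v4v2v3 carries sign +1 and contributes +[[[[v1, v5], v4], v2], v3]
  the word v1v5v4v3v2 carries sign -1 and contributes -[[[[v1, v5], v4], v3], v2]


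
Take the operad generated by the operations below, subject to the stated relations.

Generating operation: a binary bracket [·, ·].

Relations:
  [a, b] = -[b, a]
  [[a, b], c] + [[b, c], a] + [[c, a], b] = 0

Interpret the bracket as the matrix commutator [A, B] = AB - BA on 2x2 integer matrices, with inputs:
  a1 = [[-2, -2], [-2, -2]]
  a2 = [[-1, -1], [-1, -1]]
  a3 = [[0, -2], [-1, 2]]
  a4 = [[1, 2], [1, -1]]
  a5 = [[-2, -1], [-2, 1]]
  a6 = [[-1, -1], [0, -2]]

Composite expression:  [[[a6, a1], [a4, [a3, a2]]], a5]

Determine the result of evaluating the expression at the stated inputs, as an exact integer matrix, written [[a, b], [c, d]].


[a6, a1] = [[2, -2], [2, -2]]
[a3, a2] = [[1, 2], [-2, -1]]
[a4, [a3, a2]] = [[-6, 0], [6, 6]]
[[a6, a1], [a4, [a3, a2]]] = [[-12, -24], [-48, 12]]
[[[a6, a1], [a4, [a3, a2]]], a5] = [[0, -48], [96, 0]]

[[0, -48], [96, 0]]


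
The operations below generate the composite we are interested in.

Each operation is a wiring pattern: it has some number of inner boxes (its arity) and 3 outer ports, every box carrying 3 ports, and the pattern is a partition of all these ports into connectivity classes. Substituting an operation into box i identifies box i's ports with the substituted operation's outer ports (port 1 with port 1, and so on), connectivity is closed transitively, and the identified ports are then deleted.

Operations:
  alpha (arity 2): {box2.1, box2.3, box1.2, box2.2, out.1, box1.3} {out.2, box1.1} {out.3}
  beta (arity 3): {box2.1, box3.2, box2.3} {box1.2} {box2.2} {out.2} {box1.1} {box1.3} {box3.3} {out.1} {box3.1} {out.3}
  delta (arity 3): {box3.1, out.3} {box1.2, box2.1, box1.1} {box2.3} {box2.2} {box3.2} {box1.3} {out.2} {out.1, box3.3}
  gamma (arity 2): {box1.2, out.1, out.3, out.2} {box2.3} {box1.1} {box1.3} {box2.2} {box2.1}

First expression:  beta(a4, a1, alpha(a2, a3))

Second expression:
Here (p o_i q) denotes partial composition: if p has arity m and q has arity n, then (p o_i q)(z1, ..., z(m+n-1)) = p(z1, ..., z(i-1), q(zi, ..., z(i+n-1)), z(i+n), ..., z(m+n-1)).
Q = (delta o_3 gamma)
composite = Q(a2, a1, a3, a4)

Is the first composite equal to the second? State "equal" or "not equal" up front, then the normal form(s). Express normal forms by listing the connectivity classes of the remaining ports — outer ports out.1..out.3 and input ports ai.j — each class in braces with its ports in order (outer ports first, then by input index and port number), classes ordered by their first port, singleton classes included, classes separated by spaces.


not equal: they reduce to {out.1} {out.2} {out.3} {a1.1, a1.3, a2.1} {a1.2} {a2.2, a2.3, a3.1, a3.2, a3.3} {a4.1} {a4.2} {a4.3} and {out.1, out.3, a3.2} {out.2} {a1.1, a2.1, a2.2} {a1.2} {a1.3} {a2.3} {a3.1} {a3.3} {a4.1} {a4.2} {a4.3}

Reducing the first expression gives {out.1} {out.2} {out.3} {a1.1, a1.3, a2.1} {a1.2} {a2.2, a2.3, a3.1, a3.2, a3.3} {a4.1} {a4.2} {a4.3}
Reducing the second expression gives {out.1, out.3, a3.2} {out.2} {a1.1, a2.1, a2.2} {a1.2} {a1.3} {a2.3} {a3.1} {a3.3} {a4.1} {a4.2} {a4.3}
Distinct normal forms: not equal.


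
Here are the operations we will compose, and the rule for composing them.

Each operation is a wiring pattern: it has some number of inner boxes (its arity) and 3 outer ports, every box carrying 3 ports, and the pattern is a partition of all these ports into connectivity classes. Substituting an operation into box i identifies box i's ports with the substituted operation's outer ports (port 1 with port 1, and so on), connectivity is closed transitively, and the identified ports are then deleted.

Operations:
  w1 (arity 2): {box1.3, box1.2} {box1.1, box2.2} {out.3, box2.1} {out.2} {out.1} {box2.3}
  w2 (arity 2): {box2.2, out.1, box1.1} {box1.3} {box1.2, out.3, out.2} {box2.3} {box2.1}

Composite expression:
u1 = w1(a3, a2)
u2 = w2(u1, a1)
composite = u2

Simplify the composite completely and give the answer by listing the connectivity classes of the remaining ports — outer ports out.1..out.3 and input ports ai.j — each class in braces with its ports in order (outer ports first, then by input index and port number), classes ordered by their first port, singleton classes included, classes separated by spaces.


Reachability decides: close wires over w2-identified ports.
after w1, the pattern on (a3, a2) reads {out.1} {out.2} {out.3, a2.1} {a2.2, a3.1} {a2.3} {a3.2, a3.3} (out.j = its outer ports)
after w2, the pattern on (a3, a2, a1) reads {out.1, a1.2} {out.2, out.3} {a1.1} {a1.3} {a2.1} {a2.2, a3.1} {a2.3} {a3.2, a3.3} (out.j = its outer ports)

{out.1, a1.2} {out.2, out.3} {a1.1} {a1.3} {a2.1} {a2.2, a3.1} {a2.3} {a3.2, a3.3}


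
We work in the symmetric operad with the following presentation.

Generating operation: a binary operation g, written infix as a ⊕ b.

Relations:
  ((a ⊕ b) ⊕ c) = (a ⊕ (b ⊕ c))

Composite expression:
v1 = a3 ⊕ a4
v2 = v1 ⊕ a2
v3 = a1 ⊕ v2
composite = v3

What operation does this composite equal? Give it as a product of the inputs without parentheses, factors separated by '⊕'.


a1 ⊕ a3 ⊕ a4 ⊕ a2


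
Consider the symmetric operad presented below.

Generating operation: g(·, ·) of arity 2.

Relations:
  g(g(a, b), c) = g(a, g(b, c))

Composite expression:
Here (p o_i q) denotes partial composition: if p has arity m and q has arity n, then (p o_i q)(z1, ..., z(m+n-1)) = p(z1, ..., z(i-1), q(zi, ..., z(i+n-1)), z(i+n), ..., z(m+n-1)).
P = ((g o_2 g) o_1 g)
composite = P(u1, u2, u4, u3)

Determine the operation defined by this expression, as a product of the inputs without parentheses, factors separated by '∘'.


Associativity of g dissolves the nesting; only the u-input order survives.
g(u1, u2) spells out as u1 ∘ u2
g(u4, u3) spells out as u4 ∘ u3
g(g(u1, u2), g(u4, u3)) spells out as u1 ∘ u2 ∘ u4 ∘ u3

u1 ∘ u2 ∘ u4 ∘ u3


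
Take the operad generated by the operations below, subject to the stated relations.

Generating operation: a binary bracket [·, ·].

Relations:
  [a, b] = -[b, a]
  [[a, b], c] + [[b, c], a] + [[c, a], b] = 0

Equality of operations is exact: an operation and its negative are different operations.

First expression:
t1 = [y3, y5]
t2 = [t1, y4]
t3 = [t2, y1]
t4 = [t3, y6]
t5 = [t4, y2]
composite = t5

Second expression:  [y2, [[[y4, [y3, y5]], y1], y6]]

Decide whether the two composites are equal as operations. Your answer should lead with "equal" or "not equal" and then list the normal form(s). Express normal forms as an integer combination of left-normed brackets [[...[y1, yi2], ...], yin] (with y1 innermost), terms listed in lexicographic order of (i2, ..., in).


The first expression, normalized: -[[[[[y1, y3], y5], y4], y6], y2] + [[[[[y1, y4], y3], y5], y6], y2] - [[[[[y1, y4], y5], y3], y6], y2] + [[[[[y1, y5], y3], y4], y6], y2]
The second expression, normalized: -[[[[[y1, y3], y5], y4], y6], y2] + [[[[[y1, y4], y3], y5], y6], y2] - [[[[[y1, y4], y5], y3], y6], y2] + [[[[[y1, y5], y3], y4], y6], y2]
The normal forms match — equal.

equal; both compose to -[[[[[y1, y3], y5], y4], y6], y2] + [[[[[y1, y4], y3], y5], y6], y2] - [[[[[y1, y4], y5], y3], y6], y2] + [[[[[y1, y5], y3], y4], y6], y2]


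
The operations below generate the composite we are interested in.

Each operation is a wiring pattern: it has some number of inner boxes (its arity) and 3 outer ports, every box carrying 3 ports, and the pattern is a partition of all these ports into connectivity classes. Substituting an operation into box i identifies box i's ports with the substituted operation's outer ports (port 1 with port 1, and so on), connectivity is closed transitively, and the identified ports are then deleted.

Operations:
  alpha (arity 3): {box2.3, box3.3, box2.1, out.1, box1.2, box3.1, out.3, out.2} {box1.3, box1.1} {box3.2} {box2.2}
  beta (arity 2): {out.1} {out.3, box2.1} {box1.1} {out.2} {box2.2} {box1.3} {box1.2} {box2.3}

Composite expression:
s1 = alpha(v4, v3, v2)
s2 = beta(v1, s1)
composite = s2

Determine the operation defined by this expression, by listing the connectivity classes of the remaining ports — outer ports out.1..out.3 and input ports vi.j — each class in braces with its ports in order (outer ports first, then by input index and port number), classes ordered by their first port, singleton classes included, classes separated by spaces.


{out.1} {out.2} {out.3, v2.1, v2.3, v3.1, v3.3, v4.2} {v1.1} {v1.2} {v1.3} {v2.2} {v3.2} {v4.1, v4.3}


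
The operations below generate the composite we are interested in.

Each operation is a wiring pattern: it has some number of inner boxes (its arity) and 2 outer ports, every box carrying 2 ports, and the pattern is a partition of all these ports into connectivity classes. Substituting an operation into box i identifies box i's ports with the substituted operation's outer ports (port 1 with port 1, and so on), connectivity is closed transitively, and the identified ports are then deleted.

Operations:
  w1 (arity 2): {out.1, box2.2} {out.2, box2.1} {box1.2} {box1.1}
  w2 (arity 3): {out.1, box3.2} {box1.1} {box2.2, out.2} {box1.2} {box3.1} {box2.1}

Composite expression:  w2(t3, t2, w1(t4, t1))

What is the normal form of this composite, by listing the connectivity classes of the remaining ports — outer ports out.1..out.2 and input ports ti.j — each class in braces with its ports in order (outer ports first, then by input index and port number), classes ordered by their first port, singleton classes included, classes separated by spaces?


Two ports join when wires chain via w2-identified ports.
through w1, on inputs (t4, t1): {out.1, t1.2} {out.2, t1.1} {t4.1} {t4.2} (out.j = stage outer ports)
through w2, on inputs (t3, t2, t4, t1): {out.1, t1.1} {out.2, t2.2} {t1.2} {t2.1} {t3.1} {t3.2} {t4.1} {t4.2} (out.j = stage outer ports)

{out.1, t1.1} {out.2, t2.2} {t1.2} {t2.1} {t3.1} {t3.2} {t4.1} {t4.2}


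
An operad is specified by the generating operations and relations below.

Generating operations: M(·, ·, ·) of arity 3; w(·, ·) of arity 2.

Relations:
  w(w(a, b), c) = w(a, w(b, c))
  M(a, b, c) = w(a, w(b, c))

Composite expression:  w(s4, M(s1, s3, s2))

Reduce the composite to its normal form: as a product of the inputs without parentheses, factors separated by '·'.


s4 · s1 · s3 · s2


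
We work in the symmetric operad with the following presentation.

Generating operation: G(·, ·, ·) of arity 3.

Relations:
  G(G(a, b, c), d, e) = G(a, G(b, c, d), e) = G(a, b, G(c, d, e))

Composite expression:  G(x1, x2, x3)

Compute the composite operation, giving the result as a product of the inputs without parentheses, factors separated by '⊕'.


x1 ⊕ x2 ⊕ x3

Key point: G is associative — brackets drop, the x-order remains.
G(x1, x2, x3) reduces to x1 ⊕ x2 ⊕ x3


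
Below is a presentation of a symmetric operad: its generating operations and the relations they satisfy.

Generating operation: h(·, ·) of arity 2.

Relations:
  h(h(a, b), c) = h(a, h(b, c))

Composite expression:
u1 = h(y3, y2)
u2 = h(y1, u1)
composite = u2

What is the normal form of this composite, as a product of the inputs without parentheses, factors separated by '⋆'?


y1 ⋆ y3 ⋆ y2

Associativity of h dissolves the nesting; only the y-input order survives.
h(y3, y2) linearizes to y3 ⋆ y2
h(y1, h(y3, y2)) linearizes to y1 ⋆ y3 ⋆ y2


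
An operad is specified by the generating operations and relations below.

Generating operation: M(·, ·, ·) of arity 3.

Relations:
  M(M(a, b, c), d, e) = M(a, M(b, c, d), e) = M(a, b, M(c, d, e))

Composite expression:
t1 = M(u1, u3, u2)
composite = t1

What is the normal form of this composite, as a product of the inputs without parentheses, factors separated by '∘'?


u1 ∘ u3 ∘ u2

Key point: M is associative — brackets drop, the u-order remains.
M(u1, u3, u2) reduces to u1 ∘ u3 ∘ u2


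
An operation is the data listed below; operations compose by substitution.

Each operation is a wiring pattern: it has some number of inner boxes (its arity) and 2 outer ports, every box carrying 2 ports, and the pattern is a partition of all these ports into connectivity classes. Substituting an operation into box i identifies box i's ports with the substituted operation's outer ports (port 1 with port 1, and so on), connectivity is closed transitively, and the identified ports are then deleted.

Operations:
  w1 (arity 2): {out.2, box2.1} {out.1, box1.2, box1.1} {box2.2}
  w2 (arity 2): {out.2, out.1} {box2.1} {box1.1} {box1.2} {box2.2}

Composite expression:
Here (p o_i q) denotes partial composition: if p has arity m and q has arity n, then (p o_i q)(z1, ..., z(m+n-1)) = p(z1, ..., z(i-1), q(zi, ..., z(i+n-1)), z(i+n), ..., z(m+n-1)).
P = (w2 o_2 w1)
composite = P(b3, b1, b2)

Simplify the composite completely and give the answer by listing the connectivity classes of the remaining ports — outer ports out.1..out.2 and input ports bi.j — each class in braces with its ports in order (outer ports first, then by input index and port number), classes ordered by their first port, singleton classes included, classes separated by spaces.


{out.1, out.2} {b1.1, b1.2} {b2.1} {b2.2} {b3.1} {b3.2}

Substituting into w2 glues patterns; closure does the rest.
w1 over (b1, b2) gives {out.1, b1.1, b1.2} {out.2, b2.1} {b2.2}, out.j being that stage's outer ports
w2 over (b3, b1, b2) gives {out.1, out.2} {b1.1, b1.2} {b2.1} {b2.2} {b3.1} {b3.2}, out.j being that stage's outer ports


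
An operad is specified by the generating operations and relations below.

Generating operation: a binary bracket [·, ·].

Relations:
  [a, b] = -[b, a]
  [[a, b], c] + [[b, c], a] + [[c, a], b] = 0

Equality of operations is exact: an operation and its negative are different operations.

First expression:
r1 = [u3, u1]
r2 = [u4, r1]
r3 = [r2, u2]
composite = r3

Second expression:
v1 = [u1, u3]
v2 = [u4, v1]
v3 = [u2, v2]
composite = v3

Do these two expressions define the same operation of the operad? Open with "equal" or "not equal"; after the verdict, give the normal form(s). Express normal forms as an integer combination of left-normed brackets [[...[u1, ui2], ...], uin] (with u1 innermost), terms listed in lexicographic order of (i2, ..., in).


In normal form, the first expression is [[[u1, u3], u4], u2]
In normal form, the second expression is [[[u1, u3], u4], u2]
Identical normal forms: equal.

equal: each reduces to [[[u1, u3], u4], u2]


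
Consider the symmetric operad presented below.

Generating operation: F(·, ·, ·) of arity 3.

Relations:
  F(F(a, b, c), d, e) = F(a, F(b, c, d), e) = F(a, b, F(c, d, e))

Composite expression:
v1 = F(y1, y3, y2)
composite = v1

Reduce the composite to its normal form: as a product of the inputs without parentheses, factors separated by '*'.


y1 * y3 * y2


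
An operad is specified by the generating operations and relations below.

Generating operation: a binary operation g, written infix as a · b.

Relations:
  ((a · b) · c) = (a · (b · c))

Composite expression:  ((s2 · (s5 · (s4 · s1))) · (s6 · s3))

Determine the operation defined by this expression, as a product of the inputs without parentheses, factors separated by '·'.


s2 · s5 · s4 · s1 · s6 · s3

Under associativity of g, the answer is the s's in reading order.
(s4 · s1) spells out as s4 · s1
(s5 · (s4 · s1)) spells out as s5 · s4 · s1
(s2 · (s5 · (s4 · s1))) spells out as s2 · s5 · s4 · s1
(s6 · s3) spells out as s6 · s3
((s2 · (s5 · (s4 · s1))) · (s6 · s3)) spells out as s2 · s5 · s4 · s1 · s6 · s3


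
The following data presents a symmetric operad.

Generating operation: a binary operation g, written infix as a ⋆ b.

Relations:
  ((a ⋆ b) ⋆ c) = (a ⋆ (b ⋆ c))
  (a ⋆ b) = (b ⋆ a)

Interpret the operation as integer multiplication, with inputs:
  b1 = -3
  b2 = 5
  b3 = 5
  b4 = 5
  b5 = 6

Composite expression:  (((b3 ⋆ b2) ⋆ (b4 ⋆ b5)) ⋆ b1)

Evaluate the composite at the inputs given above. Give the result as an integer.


-2250

(b3 ⋆ b2) = 25
(b4 ⋆ b5) = 30
((b3 ⋆ b2) ⋆ (b4 ⋆ b5)) = 750
(((b3 ⋆ b2) ⋆ (b4 ⋆ b5)) ⋆ b1) = -2250


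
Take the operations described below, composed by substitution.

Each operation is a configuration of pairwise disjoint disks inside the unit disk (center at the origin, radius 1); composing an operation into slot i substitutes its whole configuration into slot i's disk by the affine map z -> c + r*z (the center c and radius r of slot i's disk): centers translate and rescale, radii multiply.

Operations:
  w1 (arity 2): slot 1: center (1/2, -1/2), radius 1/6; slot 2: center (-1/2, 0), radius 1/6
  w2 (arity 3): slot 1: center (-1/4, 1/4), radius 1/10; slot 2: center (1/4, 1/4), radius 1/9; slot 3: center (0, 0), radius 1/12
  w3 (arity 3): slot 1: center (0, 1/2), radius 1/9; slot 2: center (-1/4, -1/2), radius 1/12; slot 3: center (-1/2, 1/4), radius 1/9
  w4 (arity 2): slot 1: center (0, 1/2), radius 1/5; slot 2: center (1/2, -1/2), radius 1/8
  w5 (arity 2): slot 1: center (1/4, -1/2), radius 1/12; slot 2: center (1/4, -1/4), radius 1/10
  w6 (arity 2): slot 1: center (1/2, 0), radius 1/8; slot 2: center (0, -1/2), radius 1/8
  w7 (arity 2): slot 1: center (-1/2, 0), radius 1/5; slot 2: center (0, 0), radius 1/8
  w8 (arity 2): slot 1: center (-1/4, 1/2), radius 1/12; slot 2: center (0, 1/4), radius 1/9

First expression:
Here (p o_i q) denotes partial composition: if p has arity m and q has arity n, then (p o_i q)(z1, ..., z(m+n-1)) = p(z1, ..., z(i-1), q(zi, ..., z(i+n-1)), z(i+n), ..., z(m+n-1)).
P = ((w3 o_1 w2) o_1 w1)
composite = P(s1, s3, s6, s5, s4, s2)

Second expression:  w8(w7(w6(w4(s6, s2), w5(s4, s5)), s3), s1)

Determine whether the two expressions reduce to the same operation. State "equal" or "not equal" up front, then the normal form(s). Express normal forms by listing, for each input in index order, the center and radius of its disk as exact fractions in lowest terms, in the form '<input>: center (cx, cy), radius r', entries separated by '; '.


not equal; the first gives s1: center (-1/45, 47/90), radius 1/540; s2: center (-1/2, 1/4), radius 1/9; s3: center (-1/30, 19/36), radius 1/540; s4: center (-1/4, -1/2), radius 1/12; s5: center (0, 1/2), radius 1/108; s6: center (1/36, 19/36), radius 1/81 and the second s1: center (0, 1/4), radius 1/9; s2: center (-271/960, 479/960), radius 1/3840; s3: center (-1/4, 1/2), radius 1/96; s4: center (-559/1920, 157/320), radius 1/5760; s5: center (-559/1920, 943/1920), radius 1/4800; s6: center (-17/60, 481/960), radius 1/2400

Reducing the first expression gives s1: center (-1/45, 47/90), radius 1/540; s2: center (-1/2, 1/4), radius 1/9; s3: center (-1/30, 19/36), radius 1/540; s4: center (-1/4, -1/2), radius 1/12; s5: center (0, 1/2), radius 1/108; s6: center (1/36, 19/36), radius 1/81
Reducing the second expression gives s1: center (0, 1/4), radius 1/9; s2: center (-271/960, 479/960), radius 1/3840; s3: center (-1/4, 1/2), radius 1/96; s4: center (-559/1920, 157/320), radius 1/5760; s5: center (-559/1920, 943/1920), radius 1/4800; s6: center (-17/60, 481/960), radius 1/2400
The normal forms differ: not equal.


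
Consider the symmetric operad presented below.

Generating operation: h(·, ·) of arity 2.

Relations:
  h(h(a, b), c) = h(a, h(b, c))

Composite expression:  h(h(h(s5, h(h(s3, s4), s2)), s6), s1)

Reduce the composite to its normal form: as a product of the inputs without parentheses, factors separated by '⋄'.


Under associativity of h, the answer is the s's in reading order.
h(s3, s4) linearizes to s3 ⋄ s4
h(h(s3, s4), s2) linearizes to s3 ⋄ s4 ⋄ s2
h(s5, h(h(s3, s4), s2)) linearizes to s5 ⋄ s3 ⋄ s4 ⋄ s2
h(h(s5, h(h(s3, s4), s2)), s6) linearizes to s5 ⋄ s3 ⋄ s4 ⋄ s2 ⋄ s6
h(h(h(s5, h(h(s3, s4), s2)), s6), s1) linearizes to s5 ⋄ s3 ⋄ s4 ⋄ s2 ⋄ s6 ⋄ s1

s5 ⋄ s3 ⋄ s4 ⋄ s2 ⋄ s6 ⋄ s1


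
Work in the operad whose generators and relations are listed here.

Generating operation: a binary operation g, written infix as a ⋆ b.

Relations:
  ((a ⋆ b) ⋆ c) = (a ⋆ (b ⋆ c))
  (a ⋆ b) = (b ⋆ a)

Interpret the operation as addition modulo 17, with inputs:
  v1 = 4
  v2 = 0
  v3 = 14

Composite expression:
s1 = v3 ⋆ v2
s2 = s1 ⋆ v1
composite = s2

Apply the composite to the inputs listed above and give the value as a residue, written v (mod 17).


(v3 ⋆ v2) = 14
((v3 ⋆ v2) ⋆ v1) = 1

1 (mod 17)


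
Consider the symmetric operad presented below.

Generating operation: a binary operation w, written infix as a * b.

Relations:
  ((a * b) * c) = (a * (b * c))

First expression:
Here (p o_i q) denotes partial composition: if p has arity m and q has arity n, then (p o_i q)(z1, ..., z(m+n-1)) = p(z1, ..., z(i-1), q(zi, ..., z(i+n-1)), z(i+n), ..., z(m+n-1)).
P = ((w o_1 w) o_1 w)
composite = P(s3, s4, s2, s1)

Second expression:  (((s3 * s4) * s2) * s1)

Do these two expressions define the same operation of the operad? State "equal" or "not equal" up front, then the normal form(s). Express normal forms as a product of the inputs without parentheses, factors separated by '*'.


equal: each reduces to s3 * s4 * s2 * s1

Reducing the first expression gives s3 * s4 * s2 * s1
Reducing the second expression gives s3 * s4 * s2 * s1
The forms coincide; equal.


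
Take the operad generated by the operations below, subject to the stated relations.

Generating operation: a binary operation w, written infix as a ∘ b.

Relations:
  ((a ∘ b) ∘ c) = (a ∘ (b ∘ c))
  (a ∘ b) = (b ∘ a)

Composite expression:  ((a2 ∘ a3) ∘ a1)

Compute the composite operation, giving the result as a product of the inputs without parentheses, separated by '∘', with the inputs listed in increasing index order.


Shape and order are irrelevant to w; the a-input set decides.
(a2 ∘ a3) collapses to a2 ∘ a3
((a2 ∘ a3) ∘ a1) collapses to a2 ∘ a3 ∘ a1
rearranged into index order: a1 ∘ a2 ∘ a3

a1 ∘ a2 ∘ a3


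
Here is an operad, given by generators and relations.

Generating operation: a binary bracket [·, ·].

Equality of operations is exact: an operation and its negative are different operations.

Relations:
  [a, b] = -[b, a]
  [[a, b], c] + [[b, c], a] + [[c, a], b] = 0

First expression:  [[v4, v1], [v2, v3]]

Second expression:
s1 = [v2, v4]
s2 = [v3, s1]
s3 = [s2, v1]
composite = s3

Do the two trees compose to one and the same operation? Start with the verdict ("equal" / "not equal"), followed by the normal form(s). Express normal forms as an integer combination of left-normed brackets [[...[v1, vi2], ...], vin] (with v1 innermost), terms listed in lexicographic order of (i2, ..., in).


not equal — first -[[[v1, v4], v2], v3] + [[[v1, v4], v3], v2], second [[[v1, v2], v4], v3] - [[[v1, v3], v2], v4] + [[[v1, v3], v4], v2] - [[[v1, v4], v2], v3]

The first expression reduces to -[[[v1, v4], v2], v3] + [[[v1, v4], v3], v2]
The second expression reduces to [[[v1, v2], v4], v3] - [[[v1, v3], v2], v4] + [[[v1, v3], v4], v2] - [[[v1, v4], v2], v3]
They disagree, so not equal.


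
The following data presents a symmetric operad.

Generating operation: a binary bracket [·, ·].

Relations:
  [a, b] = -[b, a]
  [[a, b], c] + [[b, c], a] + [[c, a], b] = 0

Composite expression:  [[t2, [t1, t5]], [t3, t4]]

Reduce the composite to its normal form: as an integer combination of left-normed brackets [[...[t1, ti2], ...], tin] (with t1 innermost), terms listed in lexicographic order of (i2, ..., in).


-[[[[t1, t5], t2], t3], t4] + [[[[t1, t5], t2], t4], t3]

Expand each bracket as ab - ba; the t1-initial words give the coefficients.
Composite bracket: [[t2, [t1, t5]], [t3, t4]]
The bracket unfolds into 16 signed words via [a, b] = ab - ba (2^4 = 16).
The t1-initial words carry the normal form:
  word t1t5t2t3t4 has sign -1, contributing -[[[[t1, t5], t2], t3], t4]
  word t1t5t2t4t3 has sign +1, contributing +[[[[t1, t5], t2], t4], t3]
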